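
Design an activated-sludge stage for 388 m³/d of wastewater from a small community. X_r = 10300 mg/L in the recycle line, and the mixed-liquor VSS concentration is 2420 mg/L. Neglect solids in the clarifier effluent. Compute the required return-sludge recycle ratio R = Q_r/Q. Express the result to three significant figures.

Solids balance on the clarifier gives (1+R)X = R·X_r, so R = X/(X_r − X) = 2420 / (10300 − 2420) = 0.3071.

R ≈ 0.307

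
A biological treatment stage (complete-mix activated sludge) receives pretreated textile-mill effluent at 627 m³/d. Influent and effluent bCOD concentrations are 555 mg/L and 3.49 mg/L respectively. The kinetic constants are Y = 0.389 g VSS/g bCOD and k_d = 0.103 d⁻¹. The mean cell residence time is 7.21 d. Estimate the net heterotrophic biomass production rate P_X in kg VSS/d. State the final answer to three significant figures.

P_X ≈ 77.2 kg VSS/d

Y_obs = Y / (1 + k_d θ_c) = 0.389 / (1 + 0.103 × 7.21) = 0.389 / 1.743 = 0.2232.
ΔS = 555 − 3.49 = 551.5 mg/L, so the substrate removal rate is 627 × 551.5/1000 = 345.8 kg bCOD/d.
Biomass produced: P_X = Y_obs·Q·ΔS = 0.2232 × 345.8 ≈ 77.19 kg VSS/d.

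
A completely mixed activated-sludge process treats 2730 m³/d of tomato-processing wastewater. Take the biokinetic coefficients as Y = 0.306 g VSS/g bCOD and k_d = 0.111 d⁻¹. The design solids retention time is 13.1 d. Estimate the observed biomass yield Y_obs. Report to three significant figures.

Y_obs ≈ 0.125 g VSS/g bCOD

Correct the yield for decay: Y_obs = Y/(1 + k_d θ_c) = 0.306 / (1 + 0.111 × 13.1) = 0.306 / 2.454 = 0.1247.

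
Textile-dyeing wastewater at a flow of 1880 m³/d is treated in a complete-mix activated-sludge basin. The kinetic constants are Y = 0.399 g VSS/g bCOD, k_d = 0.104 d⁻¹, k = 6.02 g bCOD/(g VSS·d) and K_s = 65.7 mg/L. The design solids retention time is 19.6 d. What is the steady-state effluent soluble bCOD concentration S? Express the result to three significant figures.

S ≈ 4.53 mg/L

From the Monod/SRT balance for a CMAS, S = K_s·(1+k_d θ_c)/[θ_c·(Y k − k_d) − 1] = 65.7 × (1 + 0.104 × 19.6) / [19.6 × (0.399 × 6.02 − 0.104) − 1] = 199.6 / 44.04 = 4.533 mg/L.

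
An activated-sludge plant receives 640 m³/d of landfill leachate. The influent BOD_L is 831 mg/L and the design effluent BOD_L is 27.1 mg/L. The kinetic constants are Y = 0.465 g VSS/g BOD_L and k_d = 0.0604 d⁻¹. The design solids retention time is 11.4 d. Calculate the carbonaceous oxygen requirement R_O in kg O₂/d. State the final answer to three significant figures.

R_O ≈ 313 kg O₂/d

Correct the yield for decay: Y_obs = Y/(1 + k_d θ_c) = 0.465 / (1 + 0.0604 × 11.4) = 0.465 / 1.689 = 0.2754.
Mass of BOD_L removed per day: Q(S₀ − S) = 640 × 803.9 g/m³ = 514.5 kg/d.
P_X = Y_obs·Q·(S₀ − S) = 0.2754 × 514.5 = 141.7 kg VSS/d.
R_O = Q·ΔS − 1.42 P_X = 514.5 − 201.2 = 313.3 kg O₂/d.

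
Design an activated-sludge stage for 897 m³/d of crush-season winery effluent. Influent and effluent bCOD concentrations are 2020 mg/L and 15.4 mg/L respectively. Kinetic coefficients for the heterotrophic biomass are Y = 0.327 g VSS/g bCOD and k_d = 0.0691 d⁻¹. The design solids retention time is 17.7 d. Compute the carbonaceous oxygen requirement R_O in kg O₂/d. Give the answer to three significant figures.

R_O ≈ 1420 kg O₂/d

Correct the yield for decay: Y_obs = Y/(1 + k_d θ_c) = 0.327 / (1 + 0.0691 × 17.7) = 0.327 / 2.223 = 0.1471.
Mass of bCOD removed per day: Q(S₀ − S) = 897 × 2005 g/m³ = 1798 kg/d.
Biomass synthesised: P_X = Y_obs × 1798 = 264.5 kg VSS/d.
R_O = Q·ΔS − 1.42 P_X = 1798 − 375.6 = 1423 kg O₂/d.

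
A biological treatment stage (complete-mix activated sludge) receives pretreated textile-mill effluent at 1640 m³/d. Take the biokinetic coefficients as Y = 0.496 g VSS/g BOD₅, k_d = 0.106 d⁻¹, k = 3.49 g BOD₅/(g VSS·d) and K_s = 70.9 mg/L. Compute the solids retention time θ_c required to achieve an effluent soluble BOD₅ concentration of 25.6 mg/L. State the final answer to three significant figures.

θ_c ≈ 2.83 d

From 1/θ_c = Y·k·S/(K_s + S) − k_d: Y·k·S/(K_s+S) = 0.496 × 3.49 × 25.6 / (70.9 + 25.6) = 0.4592 d⁻¹.
1/θ_c = 0.4592 − 0.106 = 0.3532 d⁻¹, so θ_c = 2.831 d.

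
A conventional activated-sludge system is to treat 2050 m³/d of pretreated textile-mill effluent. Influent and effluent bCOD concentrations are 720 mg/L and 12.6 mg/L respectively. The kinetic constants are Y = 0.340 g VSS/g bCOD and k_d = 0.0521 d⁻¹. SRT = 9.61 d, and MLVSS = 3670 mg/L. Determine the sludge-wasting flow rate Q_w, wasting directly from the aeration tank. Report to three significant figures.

From the SRT design equation V = Y Q (S₀−S) θ_c / [X (1 + k_d θ_c)] = 0.340 × 2050 × (720 − 12.6) × 9.61 / [3670 × (1 + 0.0521 × 9.61)] = 4.74×10^6 / 5507 = 860.3 m³.
With mixed-liquor wasting, θ_c = V/Q_w, so Q_w = V/θ_c = 860.3/9.61 = 89.52 m³/d.

Q_w ≈ 89.5 m³/d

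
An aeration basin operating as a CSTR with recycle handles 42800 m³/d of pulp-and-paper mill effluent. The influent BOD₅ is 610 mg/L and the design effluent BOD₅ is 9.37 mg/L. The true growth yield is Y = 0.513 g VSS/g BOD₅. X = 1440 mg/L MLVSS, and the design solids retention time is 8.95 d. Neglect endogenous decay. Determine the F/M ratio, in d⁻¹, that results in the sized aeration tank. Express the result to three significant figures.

V·X = Y·Q·ΔS·θ_c gives V = 0.513 × 42800 × (610 − 9.37) × 8.95 / 1440 = 81965 m³.
F/M = applied load / biomass = Q·S₀/(V·X) = 42800 × 610 / (81965 × 1440) = 0.2212 d⁻¹.

F/M ≈ 0.221 d⁻¹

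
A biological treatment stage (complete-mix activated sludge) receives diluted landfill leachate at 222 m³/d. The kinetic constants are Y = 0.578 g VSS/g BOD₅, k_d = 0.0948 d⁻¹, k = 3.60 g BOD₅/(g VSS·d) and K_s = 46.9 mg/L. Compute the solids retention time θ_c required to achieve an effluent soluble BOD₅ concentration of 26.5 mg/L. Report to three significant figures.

θ_c ≈ 1.52 d

At the target effluent, Y k S/(K_s+S) = 0.578×3.60×26.5/73.40 = 0.7512 d⁻¹.
1/θ_c = 0.7512 − 0.0948 = 0.6564 d⁻¹, so θ_c = 1.523 d.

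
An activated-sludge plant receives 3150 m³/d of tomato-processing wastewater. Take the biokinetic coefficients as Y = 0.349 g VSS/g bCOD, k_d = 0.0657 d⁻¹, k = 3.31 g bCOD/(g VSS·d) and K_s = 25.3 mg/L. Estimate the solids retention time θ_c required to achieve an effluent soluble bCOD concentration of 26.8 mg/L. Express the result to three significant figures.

θ_c ≈ 1.89 d

Specific growth rate at S = 26.8 mg/L: μ = YkS/(K_s+S) = 0.349·3.31·26.8/(25.3+26.8) = 0.5942 d⁻¹.
Then 1/θ_c = μ − k_d = 0.5942 − 0.0657 = 0.5285 d⁻¹, giving θ_c = 1.892 d.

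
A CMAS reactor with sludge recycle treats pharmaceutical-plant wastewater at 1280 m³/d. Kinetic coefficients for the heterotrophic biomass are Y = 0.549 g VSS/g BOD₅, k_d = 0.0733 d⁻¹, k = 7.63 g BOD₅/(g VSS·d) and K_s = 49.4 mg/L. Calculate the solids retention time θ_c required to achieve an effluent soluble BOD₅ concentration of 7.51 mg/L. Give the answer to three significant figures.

θ_c ≈ 2.09 d

At the target effluent, Y k S/(K_s+S) = 0.549×7.63×7.51/56.91 = 0.5528 d⁻¹.
1/θ_c = 0.5528 − 0.0733 = 0.4795 d⁻¹, so θ_c = 2.086 d.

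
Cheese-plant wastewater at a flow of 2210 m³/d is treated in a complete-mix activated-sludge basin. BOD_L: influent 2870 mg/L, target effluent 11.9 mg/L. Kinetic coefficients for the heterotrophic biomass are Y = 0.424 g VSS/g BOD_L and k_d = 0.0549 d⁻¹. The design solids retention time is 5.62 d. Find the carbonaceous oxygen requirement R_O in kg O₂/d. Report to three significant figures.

Observed yield with endogenous decay: Y_obs = Y / (1 + k_d·θ_c) = 0.424 / (1 + 0.0549 × 5.62) = 0.424 / 1.309 = 0.3240 g VSS/g BOD_L.
ΔS = 2870 − 11.9 = 2858 mg/L, so the substrate removal rate is 2210 × 2858/1000 = 6316 kg BOD_L/d.
Biomass synthesised: P_X = Y_obs × 6316 = 2047 kg VSS/d.
R_O = Q·ΔS − 1.42 P_X = 6316 − 2906 = 3410 kg O₂/d.

R_O ≈ 3410 kg O₂/d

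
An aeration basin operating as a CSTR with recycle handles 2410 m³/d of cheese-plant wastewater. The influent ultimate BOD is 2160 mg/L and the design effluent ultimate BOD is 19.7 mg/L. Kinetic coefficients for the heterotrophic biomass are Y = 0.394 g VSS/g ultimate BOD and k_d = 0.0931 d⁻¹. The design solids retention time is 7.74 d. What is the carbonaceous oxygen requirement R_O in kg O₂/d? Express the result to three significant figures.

R_O ≈ 3480 kg O₂/d

The observed yield is Y_obs = Y/(1 + k_d·θ_c) = 0.394 / (1 + 0.0931 × 7.74) = 0.394 / 1.721 = 0.2290 g VSS per g ultimate BOD removed.
Substrate removed = Q·(S₀ − S) = 2410 m³/d × (2160 − 19.7) g/m³ = 5.16×10^6 g/d = 5158 kg/d.
Biomass synthesised: P_X = Y_obs × 5158 = 1181 kg VSS/d.
R_O = Q·(S₀ − S) − 1.42·P_X = 5158 − 1.42 × 1181 = 3481 kg O₂/d.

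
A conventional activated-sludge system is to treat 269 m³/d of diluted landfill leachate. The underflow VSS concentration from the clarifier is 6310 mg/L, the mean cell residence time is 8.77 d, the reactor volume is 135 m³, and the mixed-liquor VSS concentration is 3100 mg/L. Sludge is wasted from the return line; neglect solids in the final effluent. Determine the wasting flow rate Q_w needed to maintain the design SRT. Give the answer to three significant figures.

θ_c = V·X/(Q_w·X_r) when wasting from the recycle, so Q_w = V·X/(θ_c·X_r) = 135.0 × 3100 / (8.77 × 6310) = 7.563 m³/d.

Q_w ≈ 7.56 m³/d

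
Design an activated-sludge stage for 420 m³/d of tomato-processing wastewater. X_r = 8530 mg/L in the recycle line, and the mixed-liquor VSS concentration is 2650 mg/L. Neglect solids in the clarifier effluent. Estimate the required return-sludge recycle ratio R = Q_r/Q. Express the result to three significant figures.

R = Q_r/Q = X/(X_r − X) = 2650 / (8530 − 2650) = 0.4507.

R ≈ 0.451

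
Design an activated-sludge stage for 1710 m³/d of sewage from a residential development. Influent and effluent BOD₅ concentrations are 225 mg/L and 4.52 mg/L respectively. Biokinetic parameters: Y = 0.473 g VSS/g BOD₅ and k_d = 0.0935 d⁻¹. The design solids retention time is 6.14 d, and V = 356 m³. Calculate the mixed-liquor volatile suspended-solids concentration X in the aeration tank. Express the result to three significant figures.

Solving the biomass balance for X: X = Y Q (S₀−S) θ_c / [V (1+k_d θ_c)] = 0.473 × 1710 × (225 − 4.52) × 6.14 / [356 × (1 + 0.0935 × 6.14)] = 1954 mg/L.

X ≈ 1950 mg/L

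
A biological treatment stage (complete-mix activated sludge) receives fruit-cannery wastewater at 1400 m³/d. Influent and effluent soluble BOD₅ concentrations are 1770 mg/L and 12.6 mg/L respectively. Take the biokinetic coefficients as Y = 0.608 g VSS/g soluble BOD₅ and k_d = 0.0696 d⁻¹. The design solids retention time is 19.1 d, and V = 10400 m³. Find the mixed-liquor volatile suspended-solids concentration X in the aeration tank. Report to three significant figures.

X ≈ 1180 mg/L

X = Y·Q·ΔS·θ_c / [V·(1 + k_d θ_c)] = 0.608 × 1400 × (1770 − 12.6) × 19.1 / [10400 × (1 + 0.0696 × 19.1)] = 1179 mg/L.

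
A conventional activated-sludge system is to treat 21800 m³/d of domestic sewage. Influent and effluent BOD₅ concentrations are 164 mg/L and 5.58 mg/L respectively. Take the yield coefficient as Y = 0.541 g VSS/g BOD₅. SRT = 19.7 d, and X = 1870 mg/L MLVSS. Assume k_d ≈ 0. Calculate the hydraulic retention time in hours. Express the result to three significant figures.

τ ≈ 21.7 h

With k_d = 0 the design equation reduces to V = Y Q (S₀−S) θ_c / X = 0.541 × 21800 × (164 − 5.58) × 19.7 / 1870 = 19683 m³.
τ = V/Q = 19683/21800 = 0.9029 d, or 21.67 h.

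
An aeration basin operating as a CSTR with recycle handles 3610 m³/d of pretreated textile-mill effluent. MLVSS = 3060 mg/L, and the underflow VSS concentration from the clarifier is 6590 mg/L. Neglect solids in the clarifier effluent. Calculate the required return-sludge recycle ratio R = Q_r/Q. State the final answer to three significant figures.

Mass balance around the secondary clarifier (neglecting effluent solids): R = X / (X_r − X) = 3060 / (6590 − 3060) = 0.8669.

R ≈ 0.867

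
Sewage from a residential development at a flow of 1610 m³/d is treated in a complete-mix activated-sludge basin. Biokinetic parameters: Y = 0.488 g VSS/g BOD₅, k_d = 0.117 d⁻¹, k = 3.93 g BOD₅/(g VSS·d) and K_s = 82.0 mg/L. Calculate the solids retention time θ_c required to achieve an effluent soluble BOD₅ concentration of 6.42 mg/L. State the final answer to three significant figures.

θ_c ≈ 44.9 d

At the target effluent, Y k S/(K_s+S) = 0.488×3.93×6.42/88.42 = 0.1393 d⁻¹.
θ_c = 1/(μ − k_d) = 1/(0.1393 − 0.117) = 1/0.02225 = 44.94 d.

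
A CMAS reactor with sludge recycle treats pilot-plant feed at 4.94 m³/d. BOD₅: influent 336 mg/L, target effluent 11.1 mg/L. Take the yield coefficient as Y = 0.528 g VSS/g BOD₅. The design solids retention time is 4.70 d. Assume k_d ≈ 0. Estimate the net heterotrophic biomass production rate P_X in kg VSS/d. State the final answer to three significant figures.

No decay correction is needed, so Y_obs = Y = 0.528.
ΔS = 336 − 11.1 = 324.9 mg/L, so the substrate removal rate is 4.94 × 324.9/1000 = 1.605 kg BOD₅/d.
So the net sludge growth is P_X = 0.5280 × 1.605 = 0.8474 kg VSS/d.

P_X ≈ 0.847 kg VSS/d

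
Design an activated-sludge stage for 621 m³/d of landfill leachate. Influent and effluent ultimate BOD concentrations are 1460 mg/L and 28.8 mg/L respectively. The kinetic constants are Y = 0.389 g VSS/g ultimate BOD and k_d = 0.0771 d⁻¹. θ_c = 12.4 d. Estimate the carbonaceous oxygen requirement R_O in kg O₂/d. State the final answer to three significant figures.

The observed yield is Y_obs = Y/(1 + k_d·θ_c) = 0.389 / (1 + 0.0771 × 12.4) = 0.389 / 1.956 = 0.1989 g VSS per g ultimate BOD removed.
Mass of ultimate BOD removed per day: Q(S₀ − S) = 621 × 1431 g/m³ = 888.8 kg/d.
P_X = Y_obs·Q·(S₀ − S) = 0.1989 × 888.8 = 176.8 kg VSS/d.
R_O = Q·ΔS − 1.42 P_X = 888.8 − 251.0 = 637.8 kg O₂/d.

R_O ≈ 638 kg O₂/d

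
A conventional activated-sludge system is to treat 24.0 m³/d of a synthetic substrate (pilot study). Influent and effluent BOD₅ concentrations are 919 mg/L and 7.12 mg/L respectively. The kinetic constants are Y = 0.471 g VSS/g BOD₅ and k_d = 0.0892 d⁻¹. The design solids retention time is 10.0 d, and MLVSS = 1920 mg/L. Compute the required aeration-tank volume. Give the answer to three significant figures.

Rearranging the biomass balance for a CMAS with decay, V = Y·Q·ΔS·θ_c / [X·(1+k_d θ_c)] = 0.471 × 24.0 × (919 − 7.12) × 10.0 / [1920 × (1 + 0.0892 × 10.0)] = 1.03×10^5 / 3633 = 28.38 m³.

V ≈ 28.4 m³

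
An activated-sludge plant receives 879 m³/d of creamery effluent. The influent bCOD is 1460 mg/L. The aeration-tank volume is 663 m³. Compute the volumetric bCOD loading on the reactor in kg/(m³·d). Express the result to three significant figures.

L_v = Q S₀ / V = 879 × 1460 × 10⁻³ / 663.0 = 1.936 kg/(m³·d).

L_v ≈ 1.94 kg bCOD/(m³·d)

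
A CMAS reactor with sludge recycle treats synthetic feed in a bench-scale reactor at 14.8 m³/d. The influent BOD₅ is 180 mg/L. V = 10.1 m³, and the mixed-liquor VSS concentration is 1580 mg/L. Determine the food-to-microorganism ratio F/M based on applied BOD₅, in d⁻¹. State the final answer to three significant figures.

F/M ≈ 0.167 d⁻¹

F/M = applied load / biomass = Q·S₀/(V·X) = 14.8 × 180 / (10.10 × 1580) = 0.1669 d⁻¹.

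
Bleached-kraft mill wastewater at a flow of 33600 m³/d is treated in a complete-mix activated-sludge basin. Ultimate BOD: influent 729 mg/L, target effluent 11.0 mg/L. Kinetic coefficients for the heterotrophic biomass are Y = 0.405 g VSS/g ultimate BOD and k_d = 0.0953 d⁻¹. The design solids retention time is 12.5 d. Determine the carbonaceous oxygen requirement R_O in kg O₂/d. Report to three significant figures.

Correct the yield for decay: Y_obs = Y/(1 + k_d θ_c) = 0.405 / (1 + 0.0953 × 12.5) = 0.405 / 2.191 = 0.1848.
Mass of ultimate BOD removed per day: Q(S₀ − S) = 33600 × 718.0 g/m³ = 24125 kg/d.
Net sludge production P_X = 0.1848 × 24125 = 4459 kg VSS/d.
R_O = Q·ΔS − 1.42 P_X = 24125 − 6332 = 17793 kg O₂/d.

R_O ≈ 17800 kg O₂/d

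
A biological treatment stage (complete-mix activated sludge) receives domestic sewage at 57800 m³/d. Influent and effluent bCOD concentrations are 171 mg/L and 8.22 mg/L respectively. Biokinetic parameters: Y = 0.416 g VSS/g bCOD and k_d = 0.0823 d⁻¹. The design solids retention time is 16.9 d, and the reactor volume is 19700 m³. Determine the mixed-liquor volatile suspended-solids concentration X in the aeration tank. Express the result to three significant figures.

X ≈ 1400 mg/L

X = Y·Q·ΔS·θ_c / [V·(1 + k_d θ_c)] = 0.416 × 57800 × (171 − 8.22) × 16.9 / [19700 × (1 + 0.0823 × 16.9)] = 1404 mg/L.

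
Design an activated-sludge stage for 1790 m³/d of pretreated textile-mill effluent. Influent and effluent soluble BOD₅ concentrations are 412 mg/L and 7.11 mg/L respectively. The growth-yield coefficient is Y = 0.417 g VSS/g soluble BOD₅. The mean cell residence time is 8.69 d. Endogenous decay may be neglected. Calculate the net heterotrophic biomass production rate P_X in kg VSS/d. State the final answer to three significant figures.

P_X ≈ 302 kg VSS/d

With endogenous decay neglected, the observed yield equals the true yield: Y_obs = Y = 0.417 g VSS/g soluble BOD₅.
ΔS = 412 − 7.11 = 404.9 mg/L, so the substrate removal rate is 1790 × 404.9/1000 = 724.8 kg soluble BOD₅/d.
So the net sludge growth is P_X = 0.4170 × 724.8 = 302.2 kg VSS/d.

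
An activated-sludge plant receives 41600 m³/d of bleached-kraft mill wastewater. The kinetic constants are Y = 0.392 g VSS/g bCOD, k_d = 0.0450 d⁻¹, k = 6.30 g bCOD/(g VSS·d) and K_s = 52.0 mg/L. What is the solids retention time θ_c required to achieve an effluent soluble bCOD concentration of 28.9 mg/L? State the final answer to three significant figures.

From 1/θ_c = Y·k·S/(K_s + S) − k_d: Y·k·S/(K_s+S) = 0.392 × 6.30 × 28.9 / (52.0 + 28.9) = 0.8822 d⁻¹.
θ_c = 1/(μ − k_d) = 1/(0.8822 − 0.0450) = 1/0.8372 = 1.194 d.

θ_c ≈ 1.19 d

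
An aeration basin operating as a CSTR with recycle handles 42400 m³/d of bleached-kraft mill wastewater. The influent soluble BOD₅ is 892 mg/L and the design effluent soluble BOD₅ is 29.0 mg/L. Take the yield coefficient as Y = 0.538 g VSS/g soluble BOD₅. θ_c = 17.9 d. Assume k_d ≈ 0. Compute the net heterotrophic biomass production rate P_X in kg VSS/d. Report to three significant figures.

Since k_d ≈ 0, Y_obs = Y = 0.538 g VSS/g soluble BOD₅.
ΔS = 892 − 29.0 = 863.0 mg/L, so the substrate removal rate is 42400 × 863.0/1000 = 36591 kg soluble BOD₅/d.
Biomass produced: P_X = Y_obs·Q·ΔS = 0.5380 × 36591 ≈ 19686 kg VSS/d.

P_X ≈ 19700 kg VSS/d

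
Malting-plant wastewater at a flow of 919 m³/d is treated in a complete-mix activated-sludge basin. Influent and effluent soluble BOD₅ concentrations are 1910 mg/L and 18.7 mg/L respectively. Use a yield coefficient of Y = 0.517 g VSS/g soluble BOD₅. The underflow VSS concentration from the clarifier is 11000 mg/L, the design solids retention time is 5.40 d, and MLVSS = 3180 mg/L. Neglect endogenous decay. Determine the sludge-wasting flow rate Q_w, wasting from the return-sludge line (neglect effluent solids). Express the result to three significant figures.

Q_w ≈ 81.7 m³/d

Biomass mass balance (decay neglected): V·X = Y·Q·(S₀ − S)·θ_c, so V = 0.517 × 919 × (1910 − 18.7) × 5.40 / 3180 = 1526 m³.
θ_c = V·X/(Q_w·X_r) when wasting from the recycle, so Q_w = V·X/(θ_c·X_r) = 1526 × 3180 / (5.40 × 11000) = 81.69 m³/d.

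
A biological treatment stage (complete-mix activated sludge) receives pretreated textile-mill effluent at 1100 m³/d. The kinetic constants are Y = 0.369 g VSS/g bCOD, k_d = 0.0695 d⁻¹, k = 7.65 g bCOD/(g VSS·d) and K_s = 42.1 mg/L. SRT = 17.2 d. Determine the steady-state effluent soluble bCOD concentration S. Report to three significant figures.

S ≈ 1.99 mg/L

Effluent substrate depends only on kinetics and SRT: S = K_s(1 + k_d θ_c) / [θ_c(Yk − k_d) − 1] = 42.1 × (1 + 0.0695 × 17.2) / [17.2 × (0.369 × 7.65 − 0.0695) − 1] = 92.43 / 46.36 = 1.994 mg/L.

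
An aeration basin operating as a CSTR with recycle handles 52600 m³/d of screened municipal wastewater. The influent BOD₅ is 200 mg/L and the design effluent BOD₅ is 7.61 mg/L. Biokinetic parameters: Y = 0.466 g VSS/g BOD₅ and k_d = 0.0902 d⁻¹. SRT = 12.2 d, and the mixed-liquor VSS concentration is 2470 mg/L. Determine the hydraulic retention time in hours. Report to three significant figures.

τ ≈ 5.06 h

From the SRT design equation V = Y Q (S₀−S) θ_c / [X (1 + k_d θ_c)] = 0.466 × 52600 × (200 − 7.61) × 12.2 / [2470 × (1 + 0.0902 × 12.2)] = 5.75×10^7 / 5188 = 11089 m³.
HRT = V/Q = 11089 m³ / 52600 m³·d⁻¹ = 0.2108 d × 24 = 5.060 h.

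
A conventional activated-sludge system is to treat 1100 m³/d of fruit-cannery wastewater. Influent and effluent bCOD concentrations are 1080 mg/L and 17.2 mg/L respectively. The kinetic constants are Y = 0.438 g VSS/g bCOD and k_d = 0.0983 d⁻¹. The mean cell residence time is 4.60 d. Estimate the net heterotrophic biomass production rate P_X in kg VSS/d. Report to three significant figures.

Correct the yield for decay: Y_obs = Y/(1 + k_d θ_c) = 0.438 / (1 + 0.0983 × 4.60) = 0.438 / 1.452 = 0.3016.
ΔS = 1080 − 17.2 = 1063 mg/L, so the substrate removal rate is 1100 × 1063/1000 = 1169 kg bCOD/d.
Net biomass production P_X = Y_obs × Q·(S₀ − S) = 0.3016 × 1169 = 352.6 kg VSS/d.

P_X ≈ 353 kg VSS/d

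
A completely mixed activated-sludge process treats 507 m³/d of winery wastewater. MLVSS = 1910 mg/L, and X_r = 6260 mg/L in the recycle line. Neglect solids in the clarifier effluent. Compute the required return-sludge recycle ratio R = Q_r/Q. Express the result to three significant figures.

Mass balance around the secondary clarifier (neglecting effluent solids): R = X / (X_r − X) = 1910 / (6260 − 1910) = 0.4391.

R ≈ 0.439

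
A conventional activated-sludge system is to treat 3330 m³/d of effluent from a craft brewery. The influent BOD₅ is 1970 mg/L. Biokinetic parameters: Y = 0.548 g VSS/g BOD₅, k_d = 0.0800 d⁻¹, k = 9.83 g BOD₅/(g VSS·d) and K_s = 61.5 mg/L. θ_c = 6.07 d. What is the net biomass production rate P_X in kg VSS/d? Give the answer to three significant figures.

From the Monod/SRT balance for a CMAS, S = K_s·(1+k_d θ_c)/[θ_c·(Y k − k_d) − 1] = 61.5 × (1 + 0.0800 × 6.07) / [6.07 × (0.548 × 9.83 − 0.0800) − 1] = 91.36 / 31.21 = 2.927 mg/L.
Correct the yield for decay: Y_obs = Y/(1 + k_d θ_c) = 0.548 / (1 + 0.0800 × 6.07) = 0.548 / 1.486 = 0.3689.
Q·(S₀ − S) = 3330 × (1970 − 2.93) × 10⁻³ = 6550 kg/d removed.
Net biomass production P_X = Y_obs × Q·(S₀ − S) = 0.3689 × 6550 = 2416 kg VSS/d.

P_X ≈ 2420 kg VSS/d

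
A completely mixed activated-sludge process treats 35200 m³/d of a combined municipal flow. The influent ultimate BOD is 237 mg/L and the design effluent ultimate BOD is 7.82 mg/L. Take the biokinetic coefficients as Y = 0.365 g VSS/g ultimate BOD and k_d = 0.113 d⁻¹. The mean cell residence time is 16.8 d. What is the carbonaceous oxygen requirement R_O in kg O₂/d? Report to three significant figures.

Y_obs = Y / (1 + k_d θ_c) = 0.365 / (1 + 0.113 × 16.8) = 0.365 / 2.898 = 0.1259.
ΔS = 237 − 7.82 = 229.2 mg/L, so the substrate removal rate is 35200 × 229.2/1000 = 8067 kg ultimate BOD/d.
Net sludge production P_X = 0.1259 × 8067 = 1016 kg VSS/d.
R_O = Q·ΔS − 1.42 P_X = 8067 − 1443 = 6625 kg O₂/d.

R_O ≈ 6620 kg O₂/d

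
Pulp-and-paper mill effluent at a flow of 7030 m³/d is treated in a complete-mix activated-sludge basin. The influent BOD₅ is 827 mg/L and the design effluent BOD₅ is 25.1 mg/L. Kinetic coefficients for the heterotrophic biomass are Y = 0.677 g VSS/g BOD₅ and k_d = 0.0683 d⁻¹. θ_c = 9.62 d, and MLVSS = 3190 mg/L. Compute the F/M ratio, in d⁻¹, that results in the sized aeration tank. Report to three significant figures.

F/M ≈ 0.262 d⁻¹

Rearranging the biomass balance for a CMAS with decay, V = Y·Q·ΔS·θ_c / [X·(1+k_d θ_c)] = 0.677 × 7030 × (827 − 25.1) × 9.62 / [3190 × (1 + 0.0683 × 9.62)] = 3.67×10^7 / 5286 = 6946 m³.
F/M = Q·S₀ / (V·X) = 7030 × 827 / (6946 × 3190) = 0.2624 g BOD₅·(g VSS·d)⁻¹.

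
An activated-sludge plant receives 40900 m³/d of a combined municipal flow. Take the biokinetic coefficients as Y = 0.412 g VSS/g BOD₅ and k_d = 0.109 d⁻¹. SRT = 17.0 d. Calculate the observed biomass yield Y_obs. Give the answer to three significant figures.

Y_obs = Y / (1 + k_d θ_c) = 0.412 / (1 + 0.109 × 17.0) = 0.412 / 2.853 = 0.1444.

Y_obs ≈ 0.144 g VSS/g BOD₅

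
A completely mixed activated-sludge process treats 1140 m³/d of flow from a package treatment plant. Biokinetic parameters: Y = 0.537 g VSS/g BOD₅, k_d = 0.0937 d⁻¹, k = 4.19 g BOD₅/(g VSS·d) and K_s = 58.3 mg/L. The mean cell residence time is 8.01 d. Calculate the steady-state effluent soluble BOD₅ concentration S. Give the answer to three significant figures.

For a completely mixed reactor with recycle the Lawrence–McCarty relation gives S = K_s·(1 + k_d·θ_c) / [θ_c·(Y·k − k_d) − 1] = 58.3 × (1 + 0.0937 × 8.01) / [8.01 × (0.537 × 4.19 − 0.0937) − 1] = 102.1 / 16.27 = 6.272 mg/L.

S ≈ 6.27 mg/L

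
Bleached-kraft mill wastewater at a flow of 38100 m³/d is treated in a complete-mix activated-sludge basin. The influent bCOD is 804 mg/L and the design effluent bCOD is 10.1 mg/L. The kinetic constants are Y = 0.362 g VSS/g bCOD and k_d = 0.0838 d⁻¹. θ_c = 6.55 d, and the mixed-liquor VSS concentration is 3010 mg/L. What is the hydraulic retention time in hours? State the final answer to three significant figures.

Rearranging the biomass balance for a CMAS with decay, V = Y·Q·ΔS·θ_c / [X·(1+k_d θ_c)] = 0.362 × 38100 × (804 − 10.1) × 6.55 / [3010 × (1 + 0.0838 × 6.55)] = 7.17×10^7 / 4662 = 15383 m³.
Hydraulic retention time τ = V/Q = 15383 / 38100 = 0.4038 d = 9.690 h.

τ ≈ 9.69 h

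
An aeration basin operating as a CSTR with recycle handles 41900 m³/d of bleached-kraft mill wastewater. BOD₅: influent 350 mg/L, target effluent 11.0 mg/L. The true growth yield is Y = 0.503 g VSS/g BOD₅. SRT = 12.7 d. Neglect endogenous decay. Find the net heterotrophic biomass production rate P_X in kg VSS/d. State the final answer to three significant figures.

P_X ≈ 7140 kg VSS/d

With endogenous decay neglected, the observed yield equals the true yield: Y_obs = Y = 0.503 g VSS/g BOD₅.
ΔS = 350 − 11.0 = 339.0 mg/L, so the substrate removal rate is 41900 × 339.0/1000 = 14204 kg BOD₅/d.
P_X = Y_obs · Q(S₀ − S) = 0.5030 × 14204 = 7145 kg VSS/d.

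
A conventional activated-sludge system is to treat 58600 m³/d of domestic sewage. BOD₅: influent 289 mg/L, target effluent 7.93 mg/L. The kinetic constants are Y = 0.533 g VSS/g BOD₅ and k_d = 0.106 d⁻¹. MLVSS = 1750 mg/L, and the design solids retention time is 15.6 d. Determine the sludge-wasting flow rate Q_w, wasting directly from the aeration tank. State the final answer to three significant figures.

Steady-state biomass mass balance: V·X·(1 + k_d·θ_c) = Y·Q·(S₀ − S)·θ_c, so V = 0.533 × 58600 × (289 − 7.93) × 15.6 / [1750 × (1 + 0.106 × 15.6)] = 1.37×10^8 / 4644 = 29491 m³.
Wasting from the aeration tank: Q_w = V / θ_c = 29491 / 15.6 = 1890 m³/d.

Q_w ≈ 1890 m³/d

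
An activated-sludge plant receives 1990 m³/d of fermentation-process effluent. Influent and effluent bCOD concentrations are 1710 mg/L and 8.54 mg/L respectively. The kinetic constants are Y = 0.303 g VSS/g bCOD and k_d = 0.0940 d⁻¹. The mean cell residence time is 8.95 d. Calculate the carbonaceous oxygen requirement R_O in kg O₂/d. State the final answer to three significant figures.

Correct the yield for decay: Y_obs = Y/(1 + k_d θ_c) = 0.303 / (1 + 0.0940 × 8.95) = 0.303 / 1.841 = 0.1646.
ΔS = 1710 − 8.54 = 1701 mg/L, so the substrate removal rate is 1990 × 1701/1000 = 3386 kg bCOD/d.
Net sludge production P_X = 0.1646 × 3386 = 557.2 kg VSS/d.
R_O = Q·(S₀ − S) − 1.42·P_X = 3386 − 1.42 × 557.2 = 2595 kg O₂/d.

R_O ≈ 2590 kg O₂/d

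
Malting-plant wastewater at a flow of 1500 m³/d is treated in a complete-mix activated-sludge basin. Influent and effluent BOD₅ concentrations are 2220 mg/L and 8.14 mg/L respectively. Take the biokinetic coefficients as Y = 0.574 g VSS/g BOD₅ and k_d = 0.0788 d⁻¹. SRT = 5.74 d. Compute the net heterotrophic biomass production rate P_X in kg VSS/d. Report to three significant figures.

The observed yield is Y_obs = Y/(1 + k_d·θ_c) = 0.574 / (1 + 0.0788 × 5.74) = 0.574 / 1.452 = 0.3952 g VSS per g BOD₅ removed.
Mass of BOD₅ removed per day: Q(S₀ − S) = 1500 × 2212 g/m³ = 3318 kg/d.
Biomass produced: P_X = Y_obs·Q·ΔS = 0.3952 × 3318 ≈ 1311 kg VSS/d.

P_X ≈ 1310 kg VSS/d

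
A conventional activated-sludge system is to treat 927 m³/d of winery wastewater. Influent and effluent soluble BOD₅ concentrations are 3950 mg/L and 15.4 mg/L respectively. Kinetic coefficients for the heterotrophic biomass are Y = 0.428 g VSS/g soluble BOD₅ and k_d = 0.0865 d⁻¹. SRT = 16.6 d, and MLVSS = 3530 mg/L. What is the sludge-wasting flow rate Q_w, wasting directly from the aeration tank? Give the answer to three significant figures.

Q_w ≈ 182 m³/d

Rearranging the biomass balance for a CMAS with decay, V = Y·Q·ΔS·θ_c / [X·(1+k_d θ_c)] = 0.428 × 927 × (3950 − 15.4) × 16.6 / [3530 × (1 + 0.0865 × 16.6)] = 2.59×10^7 / 8599 = 3014 m³.
Wasting from the aeration tank: Q_w = V / θ_c = 3014 / 16.6 = 181.5 m³/d.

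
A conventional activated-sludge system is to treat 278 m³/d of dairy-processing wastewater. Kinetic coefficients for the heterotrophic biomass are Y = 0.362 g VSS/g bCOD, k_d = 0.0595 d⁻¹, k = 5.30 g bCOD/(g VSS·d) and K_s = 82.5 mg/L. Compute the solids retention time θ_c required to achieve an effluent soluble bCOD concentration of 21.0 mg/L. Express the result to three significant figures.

θ_c ≈ 3.03 d

At the target effluent, Y k S/(K_s+S) = 0.362×5.30×21.0/103.5 = 0.3893 d⁻¹.
θ_c = 1/(μ − k_d) = 1/(0.3893 − 0.0595) = 1/0.3298 = 3.032 d.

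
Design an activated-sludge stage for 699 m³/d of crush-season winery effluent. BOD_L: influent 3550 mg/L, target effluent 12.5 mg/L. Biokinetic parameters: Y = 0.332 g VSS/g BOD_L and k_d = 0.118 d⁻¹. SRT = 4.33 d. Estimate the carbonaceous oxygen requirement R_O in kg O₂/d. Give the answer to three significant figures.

Correct the yield for decay: Y_obs = Y/(1 + k_d θ_c) = 0.332 / (1 + 0.118 × 4.33) = 0.332 / 1.511 = 0.2197.
ΔS = 3550 − 12.5 = 3538 mg/L, so the substrate removal rate is 699 × 3538/1000 = 2473 kg BOD_L/d.
Net sludge production P_X = 0.2197 × 2473 = 543.3 kg VSS/d.
Carbonaceous O₂ demand = substrate oxidised − cell-mass equivalent = 2473 − 1.42 × 543.3 = 1701 kg O₂/d.

R_O ≈ 1700 kg O₂/d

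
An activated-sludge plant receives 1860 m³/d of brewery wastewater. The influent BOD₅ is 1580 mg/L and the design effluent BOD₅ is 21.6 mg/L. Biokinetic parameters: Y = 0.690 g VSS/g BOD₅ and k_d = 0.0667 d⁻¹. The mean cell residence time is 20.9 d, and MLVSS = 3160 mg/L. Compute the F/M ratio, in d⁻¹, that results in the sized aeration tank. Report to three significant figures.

From the SRT design equation V = Y Q (S₀−S) θ_c / [X (1 + k_d θ_c)] = 0.690 × 1860 × (1580 − 21.6) × 20.9 / [3160 × (1 + 0.0667 × 20.9)] = 4.18×10^7 / 7565 = 5525 m³.
F/M = Q·S₀ / (V·X) = 1860 × 1580 / (5525 × 3160) = 0.1683 g BOD₅·(g VSS·d)⁻¹.

F/M ≈ 0.168 d⁻¹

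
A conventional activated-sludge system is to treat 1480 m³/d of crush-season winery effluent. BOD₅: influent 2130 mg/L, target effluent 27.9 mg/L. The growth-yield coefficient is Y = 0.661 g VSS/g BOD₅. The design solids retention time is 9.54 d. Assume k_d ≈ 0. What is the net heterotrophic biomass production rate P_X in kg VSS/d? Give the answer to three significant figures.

With endogenous decay neglected, the observed yield equals the true yield: Y_obs = Y = 0.661 g VSS/g BOD₅.
Q·(S₀ − S) = 1480 × (2130 − 27.9) × 10⁻³ = 3111 kg/d removed.
P_X = Y_obs · Q(S₀ − S) = 0.6610 × 3111 = 2056 kg VSS/d.

P_X ≈ 2060 kg VSS/d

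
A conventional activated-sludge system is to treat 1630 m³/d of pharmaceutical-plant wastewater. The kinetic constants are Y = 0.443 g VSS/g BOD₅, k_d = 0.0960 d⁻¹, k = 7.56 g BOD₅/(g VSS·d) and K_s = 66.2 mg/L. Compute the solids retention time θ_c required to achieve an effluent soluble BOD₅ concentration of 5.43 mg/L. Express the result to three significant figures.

θ_c ≈ 6.33 d

From 1/θ_c = Y·k·S/(K_s + S) − k_d: Y·k·S/(K_s+S) = 0.443 × 7.56 × 5.43 / (66.2 + 5.43) = 0.2539 d⁻¹.
θ_c = 1/(μ − k_d) = 1/(0.2539 − 0.0960) = 1/0.1579 = 6.334 d.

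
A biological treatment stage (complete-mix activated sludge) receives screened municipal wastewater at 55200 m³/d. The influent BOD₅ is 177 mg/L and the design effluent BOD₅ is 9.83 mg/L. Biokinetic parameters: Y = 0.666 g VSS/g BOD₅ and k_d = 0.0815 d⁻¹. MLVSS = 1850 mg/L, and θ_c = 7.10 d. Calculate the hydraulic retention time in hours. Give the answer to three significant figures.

From the SRT design equation V = Y Q (S₀−S) θ_c / [X (1 + k_d θ_c)] = 0.666 × 55200 × (177 − 9.83) × 7.10 / [1850 × (1 + 0.0815 × 7.10)] = 4.36×10^7 / 2921 = 14941 m³.
τ = V/Q = 14941/55200 = 0.2707 d, or 6.496 h.

τ ≈ 6.50 h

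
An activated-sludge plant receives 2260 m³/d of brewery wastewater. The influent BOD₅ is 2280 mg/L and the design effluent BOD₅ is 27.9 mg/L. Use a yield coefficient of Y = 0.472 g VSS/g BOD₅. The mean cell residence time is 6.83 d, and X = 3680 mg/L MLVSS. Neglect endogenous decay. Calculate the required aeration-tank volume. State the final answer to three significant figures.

V ≈ 4460 m³

Biomass mass balance (decay neglected): V·X = Y·Q·(S₀ − S)·θ_c, so V = 0.472 × 2260 × (2280 − 27.9) × 6.83 / 3680 = 4459 m³.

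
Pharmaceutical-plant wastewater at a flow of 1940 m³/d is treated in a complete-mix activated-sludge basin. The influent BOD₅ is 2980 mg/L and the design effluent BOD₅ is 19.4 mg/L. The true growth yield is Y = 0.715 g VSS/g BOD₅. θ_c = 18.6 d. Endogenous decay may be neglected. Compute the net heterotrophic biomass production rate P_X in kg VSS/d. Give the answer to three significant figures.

No decay correction is needed, so Y_obs = Y = 0.715.
Mass of BOD₅ removed per day: Q(S₀ − S) = 1940 × 2961 g/m³ = 5744 kg/d.
So the net sludge growth is P_X = 0.7150 × 5744 = 4107 kg VSS/d.

P_X ≈ 4110 kg VSS/d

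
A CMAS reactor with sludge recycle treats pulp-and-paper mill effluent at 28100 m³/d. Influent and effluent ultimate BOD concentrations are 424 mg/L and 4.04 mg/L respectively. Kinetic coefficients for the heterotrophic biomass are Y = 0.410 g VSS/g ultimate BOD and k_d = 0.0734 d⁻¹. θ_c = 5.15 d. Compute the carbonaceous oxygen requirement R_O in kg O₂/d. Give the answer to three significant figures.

R_O ≈ 6820 kg O₂/d

The observed yield is Y_obs = Y/(1 + k_d·θ_c) = 0.410 / (1 + 0.0734 × 5.15) = 0.410 / 1.378 = 0.2975 g VSS per g ultimate BOD removed.
Mass of ultimate BOD removed per day: Q(S₀ − S) = 28100 × 420.0 g/m³ = 11801 kg/d.
Biomass synthesised: P_X = Y_obs × 11801 = 3511 kg VSS/d.
R_O = Q·ΔS − 1.42 P_X = 11801 − 4986 = 6815 kg O₂/d.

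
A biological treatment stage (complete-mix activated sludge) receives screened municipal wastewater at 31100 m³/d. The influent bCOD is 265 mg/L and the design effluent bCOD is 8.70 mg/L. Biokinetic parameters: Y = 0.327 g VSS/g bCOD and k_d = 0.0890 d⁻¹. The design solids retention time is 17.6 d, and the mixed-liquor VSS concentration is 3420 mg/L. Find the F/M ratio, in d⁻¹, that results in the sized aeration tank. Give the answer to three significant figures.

F/M ≈ 0.461 d⁻¹

Rearranging the biomass balance for a CMAS with decay, V = Y·Q·ΔS·θ_c / [X·(1+k_d θ_c)] = 0.327 × 31100 × (265 − 8.70) × 17.6 / [3420 × (1 + 0.0890 × 17.6)] = 4.59×10^7 / 8777 = 5227 m³.
Food-to-microorganism ratio F/M = Q S₀ / (V X) = 31100 × 265 / (5227 × 3420) = 0.4611 d⁻¹.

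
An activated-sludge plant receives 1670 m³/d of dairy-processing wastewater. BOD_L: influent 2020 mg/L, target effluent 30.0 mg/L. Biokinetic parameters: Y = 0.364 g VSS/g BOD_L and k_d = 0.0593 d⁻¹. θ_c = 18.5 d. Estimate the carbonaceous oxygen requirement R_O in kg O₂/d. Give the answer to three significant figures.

Y_obs = Y / (1 + k_d θ_c) = 0.364 / (1 + 0.0593 × 18.5) = 0.364 / 2.097 = 0.1736.
Mass of BOD_L removed per day: Q(S₀ − S) = 1670 × 1990 g/m³ = 3323 kg/d.
Biomass synthesised: P_X = Y_obs × 3323 = 576.8 kg VSS/d.
R_O = Q·(S₀ − S) − 1.42·P_X = 3323 − 1.42 × 576.8 = 2504 kg O₂/d.

R_O ≈ 2500 kg O₂/d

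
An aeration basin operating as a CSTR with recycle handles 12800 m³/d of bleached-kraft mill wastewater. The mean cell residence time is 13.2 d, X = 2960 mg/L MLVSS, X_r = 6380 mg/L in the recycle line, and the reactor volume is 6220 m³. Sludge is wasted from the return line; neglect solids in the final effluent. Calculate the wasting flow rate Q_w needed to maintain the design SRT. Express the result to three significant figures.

Q_w ≈ 219 m³/d

Wasting from the return line (neglecting effluent solids): Q_w = V·X / (θ_c·X_r) = 6220 × 2960 / (13.2 × 6380) = 218.6 m³/d.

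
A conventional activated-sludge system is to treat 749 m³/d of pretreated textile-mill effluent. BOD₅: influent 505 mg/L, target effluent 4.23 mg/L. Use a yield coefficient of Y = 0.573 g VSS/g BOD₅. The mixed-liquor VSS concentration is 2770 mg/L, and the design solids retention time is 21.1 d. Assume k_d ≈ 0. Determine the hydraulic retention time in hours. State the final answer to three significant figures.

Biomass mass balance (decay neglected): V·X = Y·Q·(S₀ − S)·θ_c, so V = 0.573 × 749 × (505 − 4.23) × 21.1 / 2770 = 1637 m³.
Hydraulic retention time τ = V/Q = 1637 / 749 = 2.186 d = 52.46 h.

τ ≈ 52.5 h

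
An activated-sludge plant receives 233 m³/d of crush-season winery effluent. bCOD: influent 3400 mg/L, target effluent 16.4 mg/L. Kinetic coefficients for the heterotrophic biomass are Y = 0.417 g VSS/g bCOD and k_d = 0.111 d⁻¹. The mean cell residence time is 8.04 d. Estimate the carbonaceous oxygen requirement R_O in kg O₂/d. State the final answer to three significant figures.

The observed yield is Y_obs = Y/(1 + k_d·θ_c) = 0.417 / (1 + 0.111 × 8.04) = 0.417 / 1.892 = 0.2204 g VSS per g bCOD removed.
Mass of bCOD removed per day: Q(S₀ − S) = 233 × 3384 g/m³ = 788.4 kg/d.
P_X = Y_obs·Q·(S₀ − S) = 0.2204 × 788.4 = 173.7 kg VSS/d.
Carbonaceous O₂ demand = substrate oxidised − cell-mass equivalent = 788.4 − 1.42 × 173.7 = 541.7 kg O₂/d.

R_O ≈ 542 kg O₂/d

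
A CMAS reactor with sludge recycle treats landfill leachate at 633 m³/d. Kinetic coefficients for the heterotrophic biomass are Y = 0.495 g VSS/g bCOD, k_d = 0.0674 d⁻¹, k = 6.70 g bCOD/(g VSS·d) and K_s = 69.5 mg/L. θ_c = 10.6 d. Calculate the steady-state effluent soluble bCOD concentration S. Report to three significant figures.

Effluent substrate depends only on kinetics and SRT: S = K_s(1 + k_d θ_c) / [θ_c(Yk − k_d) − 1] = 69.5 × (1 + 0.0674 × 10.6) / [10.6 × (0.495 × 6.70 − 0.0674) − 1] = 119.2 / 33.44 = 3.563 mg/L.

S ≈ 3.56 mg/L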